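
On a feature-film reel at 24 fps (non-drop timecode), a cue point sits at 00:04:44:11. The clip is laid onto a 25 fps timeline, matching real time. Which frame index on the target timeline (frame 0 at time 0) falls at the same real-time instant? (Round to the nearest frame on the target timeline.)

Source frame index: (0×3600 + 4×60 + 44) × 24 + 11 = 6827.
Real time: 6827 / (24) = 6827/24 s.
Target frame: (6827/24) × (25) = 170675/24 ≈ 7111.458 → 7111.

frame 7111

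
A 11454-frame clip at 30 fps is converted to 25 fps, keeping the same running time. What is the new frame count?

Target frames = source frames × (target rate / source rate) = 11454 × (25)/(30) = 11454 × 5/6 = 9545.

9545 frames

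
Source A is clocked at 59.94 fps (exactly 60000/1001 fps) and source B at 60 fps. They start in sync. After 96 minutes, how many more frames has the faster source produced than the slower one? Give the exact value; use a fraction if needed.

96 min = 5760 s.
A emits 60000/1001 × 5760 = 345600000/1001 frames; B emits 60 × 5760 = 345600.
Difference = 345600/1001 frames (≈ 345.2547); B is ahead of A.

345600/1001 frames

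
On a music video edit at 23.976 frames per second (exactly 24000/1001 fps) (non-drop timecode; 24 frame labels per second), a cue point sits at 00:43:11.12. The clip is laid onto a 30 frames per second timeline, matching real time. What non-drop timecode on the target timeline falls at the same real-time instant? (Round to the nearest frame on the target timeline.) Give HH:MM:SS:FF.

Source frame index: (0×3600 + 43×60 + 11) × 24 + 12 = 62196.
Real time: 62196 / (24000/1001) = 5188183/2000 s.
Target frame: (5188183/2000) × (30) = 15564549/200 ≈ 77822.745 → 77823.
At 30 labels/s: frame 77823 → 00:43:14:03.

00:43:14:03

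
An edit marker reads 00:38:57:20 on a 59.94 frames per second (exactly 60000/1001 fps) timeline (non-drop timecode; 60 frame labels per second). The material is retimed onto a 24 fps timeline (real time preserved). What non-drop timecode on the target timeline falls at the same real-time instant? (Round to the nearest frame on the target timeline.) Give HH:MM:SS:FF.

00:38:59:16

Source frame index: (0×3600 + 38×60 + 57) × 60 + 20 = 140240.
Real time: 140240 / (60000/1001) = 1754753/750 s.
Target frame: (1754753/750) × (24) = 7019012/125 ≈ 56152.096 → 56152.
At 24 labels/s: frame 56152 → 00:38:59:16.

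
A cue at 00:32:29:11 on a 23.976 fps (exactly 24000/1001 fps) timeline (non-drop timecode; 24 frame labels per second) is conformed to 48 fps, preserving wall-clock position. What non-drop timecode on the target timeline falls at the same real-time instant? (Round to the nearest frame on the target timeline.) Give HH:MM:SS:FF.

Source frame index: (0×3600 + 32×60 + 29) × 24 + 11 = 46787.
Real time: 46787 / (24000/1001) = 46833787/24000 s.
Target frame: (46833787/24000) × (48) = 46833787/500 ≈ 93667.574 → 93668.
At 48 labels/s: frame 93668 → 00:32:31:20.

00:32:31:20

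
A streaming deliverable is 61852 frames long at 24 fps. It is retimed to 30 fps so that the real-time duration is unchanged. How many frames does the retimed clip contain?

Target frames = source frames × (target rate / source rate) = 61852 × (30)/(24) = 61852 × 5/4 = 77315.

77315 frames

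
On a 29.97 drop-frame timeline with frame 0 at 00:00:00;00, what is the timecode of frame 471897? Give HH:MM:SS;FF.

04:22:25;19

Ten DF minutes hold 17982 frames, so frame 471897 lies in block 26 (frames 467532–485513) with 4365 frames into that block.
The block's first minute is 1800 frames and the rest 1798 each; 4365 frames reaches minute 2, so 26 × 18 + 2 × 2 = 472 labels have been skipped so far.
Adding those back, label number 471897 + 472 = 472369 at 30 labels/s is 15745 s + 19 f = 4 h 22 min 25 s frame 19, i.e. 04:22:25;19.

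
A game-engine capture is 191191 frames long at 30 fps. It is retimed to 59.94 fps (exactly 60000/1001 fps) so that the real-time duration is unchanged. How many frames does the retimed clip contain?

Target frames = source frames × (target rate / source rate) = 191191 × (60000/1001)/(30) = 191191 × 2000/1001 = 382000.

382000 frames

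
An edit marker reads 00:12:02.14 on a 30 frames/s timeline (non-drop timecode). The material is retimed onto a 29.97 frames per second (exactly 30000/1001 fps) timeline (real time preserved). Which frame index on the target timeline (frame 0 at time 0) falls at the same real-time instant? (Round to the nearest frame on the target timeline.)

frame 21652

Source frame index: (0×3600 + 12×60 + 2) × 30 + 14 = 21674.
Real time: 21674 / (30) = 10837/15 s.
Target frame: (10837/15) × (30000/1001) = 21674000/1001 ≈ 21652.348 → 21652.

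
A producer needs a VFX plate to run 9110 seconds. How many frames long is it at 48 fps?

437280 frames

Frames = 9110 × 48 = 437280.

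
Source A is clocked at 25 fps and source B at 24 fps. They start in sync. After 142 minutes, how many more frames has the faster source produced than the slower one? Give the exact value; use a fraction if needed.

8520 frames

142 min = 8520 s.
A emits 25 × 8520 = 213000 frames; B emits 24 × 8520 = 204480.
Difference = 8520 frames; B is behind A.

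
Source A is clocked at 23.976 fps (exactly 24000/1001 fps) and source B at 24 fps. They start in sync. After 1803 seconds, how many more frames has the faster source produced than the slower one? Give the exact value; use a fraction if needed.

A emits 24000/1001 × 1803 = 43272000/1001 frames; B emits 24 × 1803 = 43272.
Difference = 43272/1001 frames (≈ 43.2288); B is ahead of A.

43272/1001 frames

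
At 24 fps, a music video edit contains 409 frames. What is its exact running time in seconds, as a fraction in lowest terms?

Running time = 409 ÷ (24) = 409 × 1/24 = 409/24 s.

409/24 seconds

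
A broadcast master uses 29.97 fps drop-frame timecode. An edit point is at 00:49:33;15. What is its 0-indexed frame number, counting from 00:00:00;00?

As if non-drop at 30 labels/s: (0 × 3600 + 49 × 60 + 33) × 30 + 15 = 89205.
Minute boundaries passed: 49; those not divisible by 10: 49 − 4 = 45; dropped labels = 2 × 45 = 90.
Actual frame index = 89205 − 90 = 89115.

89115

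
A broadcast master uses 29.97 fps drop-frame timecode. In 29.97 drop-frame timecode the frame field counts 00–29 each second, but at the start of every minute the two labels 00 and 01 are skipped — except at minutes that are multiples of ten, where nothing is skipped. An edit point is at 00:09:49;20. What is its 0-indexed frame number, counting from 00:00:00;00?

17672

As if non-drop at 30 labels/s: (0 × 3600 + 9 × 60 + 49) × 30 + 20 = 17690.
Minute boundaries passed: 9; those not divisible by 10: 9 − 0 = 9; dropped labels = 2 × 9 = 18.
Actual frame index = 17690 − 18 = 17672.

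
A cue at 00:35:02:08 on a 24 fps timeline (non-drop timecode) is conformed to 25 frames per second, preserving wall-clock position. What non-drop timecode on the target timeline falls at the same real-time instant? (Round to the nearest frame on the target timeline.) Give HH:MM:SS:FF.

Source frame index: (0×3600 + 35×60 + 2) × 24 + 8 = 50456.
Real time: 50456 / (24) = 6307/3 s.
Target frame: (6307/3) × (25) = 157675/3 ≈ 52558.333 → 52558.
At 25 labels/s: frame 52558 → 00:35:02:08.

00:35:02:08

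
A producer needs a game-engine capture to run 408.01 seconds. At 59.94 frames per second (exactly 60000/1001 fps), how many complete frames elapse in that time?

Frames = 408.01 × 60000/1001 = 24480600/1001 ≈ 24456.1439.
Complete frames: 24456.

24456 frames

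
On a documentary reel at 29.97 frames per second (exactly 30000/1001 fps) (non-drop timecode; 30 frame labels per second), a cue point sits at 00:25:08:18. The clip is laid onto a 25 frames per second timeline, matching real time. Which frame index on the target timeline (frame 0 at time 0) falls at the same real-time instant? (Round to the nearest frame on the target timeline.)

Source frame index: (0×3600 + 25×60 + 8) × 30 + 18 = 45258.
Real time: 45258 / (30000/1001) = 7550543/5000 s.
Target frame: (7550543/5000) × (25) = 7550543/200 ≈ 37752.715 → 37753.

frame 37753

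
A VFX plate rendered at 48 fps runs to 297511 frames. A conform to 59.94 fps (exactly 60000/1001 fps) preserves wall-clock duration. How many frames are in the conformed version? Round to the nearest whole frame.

371517 frames

Frames at target rate = 297511 × (60000/1001) / (48) = 371888750/1001 ≈ 371517.233.
Nearest whole frame: 371517.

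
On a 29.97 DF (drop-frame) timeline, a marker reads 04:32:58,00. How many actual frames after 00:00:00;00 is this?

As if non-drop at 30 labels/s: (4 × 3600 + 32 × 60 + 58) × 30 + 0 = 491340.
Minute boundaries passed: 272; those not divisible by 10: 272 − 27 = 245; dropped labels = 2 × 245 = 490.
Actual frame index = 491340 − 490 = 490850.

490850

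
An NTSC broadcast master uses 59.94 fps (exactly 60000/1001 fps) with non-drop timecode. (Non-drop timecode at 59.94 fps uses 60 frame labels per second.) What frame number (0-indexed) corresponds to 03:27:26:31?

746791

Total seconds to the label: (3 × 3600 + 27 × 60 + 26) = 12446.
Frame index = 12446 × 60 + 31 = 746791.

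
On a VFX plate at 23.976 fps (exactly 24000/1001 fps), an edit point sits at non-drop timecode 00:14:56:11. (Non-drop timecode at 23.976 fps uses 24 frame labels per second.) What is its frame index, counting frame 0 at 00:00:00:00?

Total seconds to the label: (0 × 3600 + 14 × 60 + 56) = 896.
Frame index = 896 × 24 + 11 = 21515.

frame 21515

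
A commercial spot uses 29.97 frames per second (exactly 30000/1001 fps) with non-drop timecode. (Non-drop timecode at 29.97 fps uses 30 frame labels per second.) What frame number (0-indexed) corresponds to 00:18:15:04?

32854

Total seconds to the label: (0 × 3600 + 18 × 60 + 15) = 1095.
Frame index = 1095 × 30 + 4 = 32854.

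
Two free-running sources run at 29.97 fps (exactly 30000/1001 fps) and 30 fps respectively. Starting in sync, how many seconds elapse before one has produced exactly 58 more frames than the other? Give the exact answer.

29029/15 seconds

The gap grows by |30 − 30000/1001| = 30/1001 frames per second.
Time for a 58-frame gap: 58 ÷ (30/1001) = 29029/15 s.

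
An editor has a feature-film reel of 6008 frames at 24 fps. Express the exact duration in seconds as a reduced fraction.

Running time = 6008 ÷ (24) = 6008 × 1/24 = 751/3 s.

751/3 seconds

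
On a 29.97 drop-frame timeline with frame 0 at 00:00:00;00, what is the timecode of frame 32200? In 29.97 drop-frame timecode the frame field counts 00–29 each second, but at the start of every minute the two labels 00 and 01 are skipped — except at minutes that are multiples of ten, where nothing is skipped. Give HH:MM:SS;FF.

Each 10-minute DF block holds 10 × 60 × 30 − 9 × 2 = 17982 frames. 32200 ÷ 17982 → 1 full block, remainder 14218.
Within the partial block the first minute is 1800 frames and each further minute 1798, so 7 further minute boundaries passed. Total skipped labels = 18 × 1 + 2 × 7 = 32.
Non-drop label index = 32200 + 32 = 32232; at 30 labels/s that is 00:17:54:12, i.e. DF 00:17:54;12.

00:17:54;12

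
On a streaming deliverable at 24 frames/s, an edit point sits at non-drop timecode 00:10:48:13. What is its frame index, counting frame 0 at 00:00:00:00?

frame 15565

Total seconds to the label: (0 × 3600 + 10 × 60 + 48) = 648.
Frame index = 648 × 24 + 13 = 15565.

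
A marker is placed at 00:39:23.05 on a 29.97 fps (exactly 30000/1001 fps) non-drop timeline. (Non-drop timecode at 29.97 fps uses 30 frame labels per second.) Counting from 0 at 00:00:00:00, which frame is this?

Total seconds to the label: (0 × 3600 + 39 × 60 + 23) = 2363.
Frame index = 2363 × 30 + 5 = 70895.

70895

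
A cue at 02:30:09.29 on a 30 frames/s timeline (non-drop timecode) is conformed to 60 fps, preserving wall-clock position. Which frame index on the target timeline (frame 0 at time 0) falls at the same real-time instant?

Source frame index: (2×3600 + 30×60 + 9) × 30 + 29 = 270299.
Real time: 270299 / (30) = 270299/30 s.
Target frame: (270299/30) × (60) = 540598.

frame 540598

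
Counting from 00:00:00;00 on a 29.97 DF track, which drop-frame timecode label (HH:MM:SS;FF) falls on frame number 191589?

01:46:32;21

Ten DF minutes hold 17982 frames, so frame 191589 lies in block 10 (frames 179820–197801) with 11769 frames into that block.
The block's first minute is 1800 frames and the rest 1798 each; 11769 frames reaches minute 6, so 10 × 18 + 6 × 2 = 192 labels have been skipped so far.
Adding those back, label number 191589 + 192 = 191781 at 30 labels/s is 6392 s + 21 f = 1 h 46 min 32 s frame 21, i.e. 01:46:32;21.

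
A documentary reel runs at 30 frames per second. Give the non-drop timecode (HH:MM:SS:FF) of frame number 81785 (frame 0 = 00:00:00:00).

81785 ÷ 30 = 2726 full seconds, remainder 5 frames.
2726 s = 0 h 45 min 26 s.
Timecode: 00:45:26:05.

00:45:26:05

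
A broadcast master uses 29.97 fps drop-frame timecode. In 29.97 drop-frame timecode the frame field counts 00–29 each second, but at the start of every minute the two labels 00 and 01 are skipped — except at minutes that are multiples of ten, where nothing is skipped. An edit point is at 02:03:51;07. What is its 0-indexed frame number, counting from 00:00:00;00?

222715

As if non-drop at 30 labels/s: (2 × 3600 + 3 × 60 + 51) × 30 + 7 = 222937.
Minute boundaries passed: 123; those not divisible by 10: 123 − 12 = 111; dropped labels = 2 × 111 = 222.
Actual frame index = 222937 − 222 = 222715.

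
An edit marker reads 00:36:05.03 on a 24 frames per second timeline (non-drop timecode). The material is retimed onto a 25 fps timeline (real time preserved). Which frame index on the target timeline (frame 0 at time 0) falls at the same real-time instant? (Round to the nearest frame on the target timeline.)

frame 54128

Source frame index: (0×3600 + 36×60 + 5) × 24 + 3 = 51963.
Real time: 51963 / (24) = 17321/8 s.
Target frame: (17321/8) × (25) = 433025/8 ≈ 54128.125 → 54128.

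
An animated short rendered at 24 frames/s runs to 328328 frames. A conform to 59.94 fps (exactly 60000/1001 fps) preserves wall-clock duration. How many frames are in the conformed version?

820000 frames

Target frames = source frames × (target rate / source rate) = 328328 × (60000/1001)/(24) = 328328 × 2500/1001 = 820000.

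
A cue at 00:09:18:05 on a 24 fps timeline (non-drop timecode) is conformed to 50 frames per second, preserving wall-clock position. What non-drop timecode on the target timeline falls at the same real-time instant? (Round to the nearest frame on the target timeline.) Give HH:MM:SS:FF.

00:09:18:10

Source frame index: (0×3600 + 9×60 + 18) × 24 + 5 = 13397.
Real time: 13397 / (24) = 13397/24 s.
Target frame: (13397/24) × (50) = 334925/12 ≈ 27910.417 → 27910.
At 50 labels/s: frame 27910 → 00:09:18:10.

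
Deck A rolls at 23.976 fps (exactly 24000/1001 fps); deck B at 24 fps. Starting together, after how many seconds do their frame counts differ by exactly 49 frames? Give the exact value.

The gap grows by |24 − 24000/1001| = 24/1001 frames per second.
Time for a 49-frame gap: 49 ÷ (24/1001) = 49049/24 s.

49049/24 seconds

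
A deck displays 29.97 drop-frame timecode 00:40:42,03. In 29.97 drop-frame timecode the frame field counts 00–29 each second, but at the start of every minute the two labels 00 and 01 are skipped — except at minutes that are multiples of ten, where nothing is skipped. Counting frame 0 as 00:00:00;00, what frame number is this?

73191

Complete 10-minute blocks: 4, each 17982 frames → 71928.
Remaining 0 whole minutes in the current block: 0 frames.
Within the current minute: 42 × 30 + 3 = 1263. Total = 71928 + 0 + 1263 = 73191.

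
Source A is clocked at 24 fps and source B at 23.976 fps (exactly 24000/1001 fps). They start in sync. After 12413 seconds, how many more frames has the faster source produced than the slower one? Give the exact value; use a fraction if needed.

A emits 24 × 12413 = 297912 frames; B emits 24000/1001 × 12413 = 297912000/1001.
Difference = 297912/1001 frames (≈ 297.6144); B is behind A.

297912/1001 frames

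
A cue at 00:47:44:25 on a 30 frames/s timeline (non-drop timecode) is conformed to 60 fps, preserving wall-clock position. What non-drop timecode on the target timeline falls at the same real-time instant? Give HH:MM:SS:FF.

00:47:44:50

Source frame index: (0×3600 + 47×60 + 44) × 30 + 25 = 85945.
Real time: 85945 / (30) = 17189/6 s.
Target frame: (17189/6) × (60) = 171890.
At 60 labels/s: frame 171890 → 00:47:44:50.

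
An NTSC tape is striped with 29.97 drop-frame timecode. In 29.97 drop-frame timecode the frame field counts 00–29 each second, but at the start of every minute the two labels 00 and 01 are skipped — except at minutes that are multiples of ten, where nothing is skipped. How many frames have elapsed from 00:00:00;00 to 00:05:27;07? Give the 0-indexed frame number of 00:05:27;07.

As if non-drop at 30 labels/s: (0 × 3600 + 5 × 60 + 27) × 30 + 7 = 9817.
Minute boundaries passed: 5; those not divisible by 10: 5 − 0 = 5; dropped labels = 2 × 5 = 10.
Actual frame index = 9817 − 10 = 9807.

9807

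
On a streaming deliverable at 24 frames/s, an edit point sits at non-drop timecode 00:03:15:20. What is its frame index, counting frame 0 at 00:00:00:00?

frame 4700

Total seconds to the label: (0 × 3600 + 3 × 60 + 15) = 195.
Frame index = 195 × 24 + 20 = 4700.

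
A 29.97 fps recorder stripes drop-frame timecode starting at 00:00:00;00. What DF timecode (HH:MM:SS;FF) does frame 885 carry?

Ten DF minutes hold 17982 frames, so frame 885 lies in block 0 (frames 0–17981) with 885 frames into that block.
The block's first minute is 1800 frames and the rest 1798 each; 885 frames reaches minute 0, so 0 × 18 + 0 × 2 = 0 labels have been skipped so far.
Adding those back, label number 885 + 0 = 885 at 30 labels/s is 29 s + 15 f = 0 h 0 min 29 s frame 15, i.e. 00:00:29;15.

00:00:29;15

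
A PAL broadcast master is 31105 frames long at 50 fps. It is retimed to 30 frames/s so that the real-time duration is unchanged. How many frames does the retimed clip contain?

Target frames = source frames × (target rate / source rate) = 31105 × (30)/(50) = 31105 × 3/5 = 18663.

18663 frames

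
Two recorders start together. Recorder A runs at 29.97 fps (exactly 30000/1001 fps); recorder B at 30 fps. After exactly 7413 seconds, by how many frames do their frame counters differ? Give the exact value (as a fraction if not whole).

A emits 30000/1001 × 7413 = 31770000/143 frames; B emits 30 × 7413 = 222390.
Difference = 31770/143 frames (≈ 222.1678); B is ahead of A.

31770/143 frames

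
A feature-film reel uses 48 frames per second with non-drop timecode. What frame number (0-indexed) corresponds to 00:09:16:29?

Total seconds to the label: (0 × 3600 + 9 × 60 + 16) = 556.
Frame index = 556 × 48 + 29 = 26717.

frame 26717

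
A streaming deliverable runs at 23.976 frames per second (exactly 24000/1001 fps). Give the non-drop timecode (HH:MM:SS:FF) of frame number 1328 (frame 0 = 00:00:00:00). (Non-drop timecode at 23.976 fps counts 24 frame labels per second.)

00:00:55:08

1328 ÷ 24 = 55 full seconds, remainder 8 frames.
55 s = 0 h 0 min 55 s.
Timecode: 00:00:55:08.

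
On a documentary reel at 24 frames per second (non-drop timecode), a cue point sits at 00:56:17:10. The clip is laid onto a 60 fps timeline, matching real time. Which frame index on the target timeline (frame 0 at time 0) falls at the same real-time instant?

frame 202645

Source frame index: (0×3600 + 56×60 + 17) × 24 + 10 = 81058.
Real time: 81058 / (24) = 40529/12 s.
Target frame: (40529/12) × (60) = 202645.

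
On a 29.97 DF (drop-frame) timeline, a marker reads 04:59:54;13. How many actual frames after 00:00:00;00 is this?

539293

Complete 10-minute blocks: 29, each 17982 frames → 521478.
Remaining 9 whole minutes in the current block: 1800 + 8 × 1798 = 16184 frames.
Within the current minute: 54 × 30 + 13 − 2 = 1631 (labels ;00/;01 skipped at this minute). Total = 521478 + 16184 + 1631 = 539293.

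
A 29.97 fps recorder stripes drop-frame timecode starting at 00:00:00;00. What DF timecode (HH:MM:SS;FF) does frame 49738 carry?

00:27:39;18

Ten DF minutes hold 17982 frames, so frame 49738 lies in block 2 (frames 35964–53945) with 13774 frames into that block.
The block's first minute is 1800 frames and the rest 1798 each; 13774 frames reaches minute 7, so 2 × 18 + 7 × 2 = 50 labels have been skipped so far.
Adding those back, label number 49738 + 50 = 49788 at 30 labels/s is 1659 s + 18 f = 0 h 27 min 39 s frame 18, i.e. 00:27:39;18.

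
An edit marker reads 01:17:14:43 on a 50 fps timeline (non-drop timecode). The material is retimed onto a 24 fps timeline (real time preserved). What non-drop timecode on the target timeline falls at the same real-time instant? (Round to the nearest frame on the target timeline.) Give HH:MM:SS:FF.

Source frame index: (1×3600 + 17×60 + 14) × 50 + 43 = 231743.
Real time: 231743 / (50) = 231743/50 s.
Target frame: (231743/50) × (24) = 2780916/25 ≈ 111236.640 → 111237.
At 24 labels/s: frame 111237 → 01:17:14:21.

01:17:14:21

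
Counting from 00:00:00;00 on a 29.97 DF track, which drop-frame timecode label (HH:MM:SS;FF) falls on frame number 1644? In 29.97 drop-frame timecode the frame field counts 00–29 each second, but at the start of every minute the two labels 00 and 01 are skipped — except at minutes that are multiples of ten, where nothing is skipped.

Ten DF minutes hold 17982 frames, so frame 1644 lies in block 0 (frames 0–17981) with 1644 frames into that block.
The block's first minute is 1800 frames and the rest 1798 each; 1644 frames reaches minute 0, so 0 × 18 + 0 × 2 = 0 labels have been skipped so far.
Adding those back, label number 1644 + 0 = 1644 at 30 labels/s is 54 s + 24 f = 0 h 0 min 54 s frame 24, i.e. 00:00:54;24.

00:00:54;24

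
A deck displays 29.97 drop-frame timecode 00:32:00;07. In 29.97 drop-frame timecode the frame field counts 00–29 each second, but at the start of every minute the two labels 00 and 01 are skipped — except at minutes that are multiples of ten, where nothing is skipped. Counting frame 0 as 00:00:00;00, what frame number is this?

Complete 10-minute blocks: 3, each 17982 frames → 53946.
Remaining 2 whole minutes in the current block: 1800 + 1 × 1798 = 3598 frames.
Within the current minute: 0 × 30 + 7 − 2 = 5 (labels ;00/;01 skipped at this minute). Total = 53946 + 3598 + 5 = 57549.

57549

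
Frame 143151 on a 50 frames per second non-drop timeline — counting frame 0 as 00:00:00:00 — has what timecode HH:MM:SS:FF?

143151 ÷ 50 = 2863 full seconds, remainder 1 frame.
2863 s = 0 h 47 min 43 s.
Timecode: 00:47:43:01.

00:47:43:01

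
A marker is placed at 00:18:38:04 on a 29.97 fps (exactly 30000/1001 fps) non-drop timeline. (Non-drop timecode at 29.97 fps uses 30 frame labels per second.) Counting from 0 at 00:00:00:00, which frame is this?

frame 33544

Total seconds to the label: (0 × 3600 + 18 × 60 + 38) = 1118.
Frame index = 1118 × 30 + 4 = 33544.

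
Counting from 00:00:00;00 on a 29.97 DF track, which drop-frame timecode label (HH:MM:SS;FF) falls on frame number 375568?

03:28:51;14

Ten DF minutes hold 17982 frames, so frame 375568 lies in block 20 (frames 359640–377621) with 15928 frames into that block.
The block's first minute is 1800 frames and the rest 1798 each; 15928 frames reaches minute 8, so 20 × 18 + 8 × 2 = 376 labels have been skipped so far.
Adding those back, label number 375568 + 376 = 375944 at 30 labels/s is 12531 s + 14 f = 3 h 28 min 51 s frame 14, i.e. 03:28:51;14.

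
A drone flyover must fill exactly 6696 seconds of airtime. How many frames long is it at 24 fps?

Frames = 6696 × 24 = 160704.

160704 frames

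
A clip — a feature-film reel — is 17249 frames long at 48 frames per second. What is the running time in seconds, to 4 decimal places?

Running time = 17249 × 1/48 = 17249/48 s ≈ 359.3542 s.

359.3542 seconds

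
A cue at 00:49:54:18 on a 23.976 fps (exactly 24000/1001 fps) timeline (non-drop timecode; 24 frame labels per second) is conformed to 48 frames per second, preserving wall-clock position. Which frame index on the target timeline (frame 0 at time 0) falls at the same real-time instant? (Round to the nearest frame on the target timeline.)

frame 143892

Source frame index: (0×3600 + 49×60 + 54) × 24 + 18 = 71874.
Real time: 71874 / (24000/1001) = 11990979/4000 s.
Target frame: (11990979/4000) × (48) = 35972937/250 ≈ 143891.748 → 143892.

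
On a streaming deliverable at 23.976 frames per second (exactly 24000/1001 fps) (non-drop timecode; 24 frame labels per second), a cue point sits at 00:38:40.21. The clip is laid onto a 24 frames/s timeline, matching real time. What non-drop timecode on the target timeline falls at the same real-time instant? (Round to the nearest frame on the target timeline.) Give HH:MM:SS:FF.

Source frame index: (0×3600 + 38×60 + 40) × 24 + 21 = 55701.
Real time: 55701 / (24000/1001) = 18585567/8000 s.
Target frame: (18585567/8000) × (24) = 55756701/1000 ≈ 55756.701 → 55757.
At 24 labels/s: frame 55757 → 00:38:43:05.

00:38:43:05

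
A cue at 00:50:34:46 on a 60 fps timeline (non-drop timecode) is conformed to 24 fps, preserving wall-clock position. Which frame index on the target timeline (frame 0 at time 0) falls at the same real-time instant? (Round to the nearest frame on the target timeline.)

Source frame index: (0×3600 + 50×60 + 34) × 60 + 46 = 182086.
Real time: 182086 / (60) = 91043/30 s.
Target frame: (91043/30) × (24) = 364172/5 ≈ 72834.400 → 72834.

frame 72834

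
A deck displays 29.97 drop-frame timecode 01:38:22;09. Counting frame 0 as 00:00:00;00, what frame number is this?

As if non-drop at 30 labels/s: (1 × 3600 + 38 × 60 + 22) × 30 + 9 = 177069.
Minute boundaries passed: 98; those not divisible by 10: 98 − 9 = 89; dropped labels = 2 × 89 = 178.
Actual frame index = 177069 − 178 = 176891.

176891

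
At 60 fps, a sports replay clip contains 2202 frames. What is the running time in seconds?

36.7 seconds

Running time = 2202 / (60) = 36.7 s.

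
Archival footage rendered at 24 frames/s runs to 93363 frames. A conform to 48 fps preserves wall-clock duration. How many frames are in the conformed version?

186726 frames

Frames at target rate = 93363 × (48) / (24) = 186726.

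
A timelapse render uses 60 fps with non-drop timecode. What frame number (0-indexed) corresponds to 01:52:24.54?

Total seconds to the label: (1 × 3600 + 52 × 60 + 24) = 6744.
Frame index = 6744 × 60 + 54 = 404694.

frame 404694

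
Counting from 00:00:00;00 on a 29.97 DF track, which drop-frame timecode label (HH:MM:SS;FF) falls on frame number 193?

00:00:06;13

Each 10-minute DF block holds 10 × 60 × 30 − 9 × 2 = 17982 frames. 193 ÷ 17982 → 0 full blocks, remainder 193.
Within the partial block the first minute is 1800 frames and each further minute 1798, so 0 further minute boundaries passed. Total skipped labels = 18 × 0 + 2 × 0 = 0.
Non-drop label index = 193 + 0 = 193; at 30 labels/s that is 00:00:06:13, i.e. DF 00:00:06;13.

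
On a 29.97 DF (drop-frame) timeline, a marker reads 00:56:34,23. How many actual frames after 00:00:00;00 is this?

101741

As if non-drop at 30 labels/s: (0 × 3600 + 56 × 60 + 34) × 30 + 23 = 101843.
Minute boundaries passed: 56; those not divisible by 10: 56 − 5 = 51; dropped labels = 2 × 51 = 102.
Actual frame index = 101843 − 102 = 101741.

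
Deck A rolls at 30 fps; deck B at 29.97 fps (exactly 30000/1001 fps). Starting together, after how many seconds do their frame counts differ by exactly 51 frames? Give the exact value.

The gap grows by |30000/1001 − 30| = 30/1001 frames per second.
Time for a 51-frame gap: 51 ÷ (30/1001) = 1701.7 s.

1701.7 seconds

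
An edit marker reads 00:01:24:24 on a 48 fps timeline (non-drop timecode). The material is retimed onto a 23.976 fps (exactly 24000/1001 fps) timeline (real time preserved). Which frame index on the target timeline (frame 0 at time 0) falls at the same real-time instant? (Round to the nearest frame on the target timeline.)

Source frame index: (0×3600 + 1×60 + 24) × 48 + 24 = 4056.
Real time: 4056 / (48) = 169/2 s.
Target frame: (169/2) × (24000/1001) = 156000/77 ≈ 2025.974 → 2026.

frame 2026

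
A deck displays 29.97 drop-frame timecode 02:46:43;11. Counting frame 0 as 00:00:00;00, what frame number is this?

Complete 10-minute blocks: 16, each 17982 frames → 287712.
Remaining 6 whole minutes in the current block: 1800 + 5 × 1798 = 10790 frames.
Within the current minute: 43 × 30 + 11 − 2 = 1299 (labels ;00/;01 skipped at this minute). Total = 287712 + 10790 + 1299 = 299801.

299801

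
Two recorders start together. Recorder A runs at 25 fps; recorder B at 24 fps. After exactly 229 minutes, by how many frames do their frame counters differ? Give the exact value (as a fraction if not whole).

229 min = 13740 s.
A emits 25 × 13740 = 343500 frames; B emits 24 × 13740 = 329760.
Difference = 13740 frames; B is behind A.

13740 frames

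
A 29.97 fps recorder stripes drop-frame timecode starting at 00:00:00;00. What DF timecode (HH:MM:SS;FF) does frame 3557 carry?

00:01:58;19

Ten DF minutes hold 17982 frames, so frame 3557 lies in block 0 (frames 0–17981) with 3557 frames into that block.
The block's first minute is 1800 frames and the rest 1798 each; 3557 frames reaches minute 1, so 0 × 18 + 1 × 2 = 2 labels have been skipped so far.
Adding those back, label number 3557 + 2 = 3559 at 30 labels/s is 118 s + 19 f = 0 h 1 min 58 s frame 19, i.e. 00:01:58;19.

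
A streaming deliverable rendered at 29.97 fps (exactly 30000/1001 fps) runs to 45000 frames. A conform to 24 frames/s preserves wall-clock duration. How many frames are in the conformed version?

Target frames = source frames × (target rate / source rate) = 45000 × (24)/(30000/1001) = 45000 × 1001/1250 = 36036.

36036 frames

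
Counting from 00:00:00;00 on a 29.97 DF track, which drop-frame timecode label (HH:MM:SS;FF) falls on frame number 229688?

02:07:43;28

Each 10-minute DF block holds 10 × 60 × 30 − 9 × 2 = 17982 frames. 229688 ÷ 17982 → 12 full blocks, remainder 13904.
Within the partial block the first minute is 1800 frames and each further minute 1798, so 7 further minute boundaries passed. Total skipped labels = 18 × 12 + 2 × 7 = 230.
Non-drop label index = 229688 + 230 = 229918; at 30 labels/s that is 02:07:43:28, i.e. DF 02:07:43;28.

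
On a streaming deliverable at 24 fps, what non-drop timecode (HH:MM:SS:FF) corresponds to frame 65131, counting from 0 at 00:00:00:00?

65131 ÷ 24 = 2713 full seconds, remainder 19 frames.
2713 s = 0 h 45 min 13 s.
Timecode: 00:45:13:19.

00:45:13:19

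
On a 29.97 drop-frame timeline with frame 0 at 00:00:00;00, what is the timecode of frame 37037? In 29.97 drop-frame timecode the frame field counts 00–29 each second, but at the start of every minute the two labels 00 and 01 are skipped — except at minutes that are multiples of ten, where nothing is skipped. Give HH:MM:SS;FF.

00:20:35;23

Ten DF minutes hold 17982 frames, so frame 37037 lies in block 2 (frames 35964–53945) with 1073 frames into that block.
The block's first minute is 1800 frames and the rest 1798 each; 1073 frames reaches minute 0, so 2 × 18 + 0 × 2 = 36 labels have been skipped so far.
Adding those back, label number 37037 + 36 = 37073 at 30 labels/s is 1235 s + 23 f = 0 h 20 min 35 s frame 23, i.e. 00:20:35;23.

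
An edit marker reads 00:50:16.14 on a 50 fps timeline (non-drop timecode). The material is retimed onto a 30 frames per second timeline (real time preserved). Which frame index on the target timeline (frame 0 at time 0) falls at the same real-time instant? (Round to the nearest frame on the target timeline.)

Source frame index: (0×3600 + 50×60 + 16) × 50 + 14 = 150814.
Real time: 150814 / (50) = 75407/25 s.
Target frame: (75407/25) × (30) = 452442/5 ≈ 90488.400 → 90488.

frame 90488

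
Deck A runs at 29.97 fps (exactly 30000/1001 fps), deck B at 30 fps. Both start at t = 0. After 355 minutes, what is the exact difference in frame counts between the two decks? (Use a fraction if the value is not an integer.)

639000/1001 frames

355 min = 21300 s.
A emits 30000/1001 × 21300 = 639000000/1001 frames; B emits 30 × 21300 = 639000.
Difference = 639000/1001 frames (≈ 638.3616); B is ahead of A.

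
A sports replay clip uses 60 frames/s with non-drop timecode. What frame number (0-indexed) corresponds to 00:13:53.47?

Total seconds to the label: (0 × 3600 + 13 × 60 + 53) = 833.
Frame index = 833 × 60 + 47 = 50027.

50027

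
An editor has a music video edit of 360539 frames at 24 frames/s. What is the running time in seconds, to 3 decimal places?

Running time = 360539 × 1/24 = 360539/24 s ≈ 15022.458 s.

15022.458 seconds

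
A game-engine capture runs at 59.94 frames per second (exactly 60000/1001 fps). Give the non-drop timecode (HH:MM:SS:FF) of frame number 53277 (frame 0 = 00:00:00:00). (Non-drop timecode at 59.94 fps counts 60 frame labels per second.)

00:14:47:57

53277 ÷ 60 = 887 full seconds, remainder 57 frames.
887 s = 0 h 14 min 47 s.
Timecode: 00:14:47:57.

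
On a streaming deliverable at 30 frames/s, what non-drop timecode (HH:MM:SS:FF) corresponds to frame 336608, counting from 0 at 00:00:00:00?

336608 ÷ 30 = 11220 full seconds, remainder 8 frames.
11220 s = 3 h 7 min 0 s.
Timecode: 03:07:00:08.

03:07:00:08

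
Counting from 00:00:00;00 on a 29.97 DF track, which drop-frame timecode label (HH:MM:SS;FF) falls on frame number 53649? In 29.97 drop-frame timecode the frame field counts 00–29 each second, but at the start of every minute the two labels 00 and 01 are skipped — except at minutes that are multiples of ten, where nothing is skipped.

Each 10-minute DF block holds 10 × 60 × 30 − 9 × 2 = 17982 frames. 53649 ÷ 17982 → 2 full blocks, remainder 17685.
Within the partial block the first minute is 1800 frames and each further minute 1798, so 9 further minute boundaries passed. Total skipped labels = 18 × 2 + 2 × 9 = 54.
Non-drop label index = 53649 + 54 = 53703; at 30 labels/s that is 00:29:50:03, i.e. DF 00:29:50;03.

00:29:50;03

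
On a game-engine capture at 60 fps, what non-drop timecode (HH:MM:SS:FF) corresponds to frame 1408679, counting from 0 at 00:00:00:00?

1408679 ÷ 60 = 23477 full seconds, remainder 59 frames.
23477 s = 6 h 31 min 17 s.
Timecode: 06:31:17:59.

06:31:17:59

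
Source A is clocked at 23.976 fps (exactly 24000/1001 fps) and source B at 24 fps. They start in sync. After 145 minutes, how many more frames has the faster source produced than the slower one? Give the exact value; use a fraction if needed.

145 min = 8700 s.
A emits 24000/1001 × 8700 = 208800000/1001 frames; B emits 24 × 8700 = 208800.
Difference = 208800/1001 frames (≈ 208.5914); B is ahead of A.

208800/1001 frames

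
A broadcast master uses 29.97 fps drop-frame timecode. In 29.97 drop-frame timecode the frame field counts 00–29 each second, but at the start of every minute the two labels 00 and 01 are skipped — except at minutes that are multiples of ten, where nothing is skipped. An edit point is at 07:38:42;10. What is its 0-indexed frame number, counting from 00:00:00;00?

Complete 10-minute blocks: 45, each 17982 frames → 809190.
Remaining 8 whole minutes in the current block: 1800 + 7 × 1798 = 14386 frames.
Within the current minute: 42 × 30 + 10 − 2 = 1268 (labels ;00/;01 skipped at this minute). Total = 809190 + 14386 + 1268 = 824844.

824844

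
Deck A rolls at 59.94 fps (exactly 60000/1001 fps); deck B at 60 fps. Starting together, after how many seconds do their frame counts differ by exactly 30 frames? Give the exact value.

500.5 seconds

The gap grows by |60 − 60000/1001| = 60/1001 frames per second.
Time for a 30-frame gap: 30 ÷ (60/1001) = 500.5 s.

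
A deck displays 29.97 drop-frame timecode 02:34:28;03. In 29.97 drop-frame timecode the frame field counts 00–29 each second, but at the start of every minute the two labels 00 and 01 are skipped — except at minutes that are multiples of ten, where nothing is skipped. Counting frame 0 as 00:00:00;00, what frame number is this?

277765

As if non-drop at 30 labels/s: (2 × 3600 + 34 × 60 + 28) × 30 + 3 = 278043.
Minute boundaries passed: 154; those not divisible by 10: 154 − 15 = 139; dropped labels = 2 × 139 = 278.
Actual frame index = 278043 − 278 = 277765.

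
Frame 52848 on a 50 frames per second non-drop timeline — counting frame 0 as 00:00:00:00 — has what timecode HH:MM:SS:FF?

00:17:36:48

52848 ÷ 50 = 1056 full seconds, remainder 48 frames.
1056 s = 0 h 17 min 36 s.
Timecode: 00:17:36:48.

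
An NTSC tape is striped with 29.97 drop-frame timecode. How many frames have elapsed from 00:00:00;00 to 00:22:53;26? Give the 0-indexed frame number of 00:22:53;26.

41176

Complete 10-minute blocks: 2, each 17982 frames → 35964.
Remaining 2 whole minutes in the current block: 1800 + 1 × 1798 = 3598 frames.
Within the current minute: 53 × 30 + 26 − 2 = 1614 (labels ;00/;01 skipped at this minute). Total = 35964 + 3598 + 1614 = 41176.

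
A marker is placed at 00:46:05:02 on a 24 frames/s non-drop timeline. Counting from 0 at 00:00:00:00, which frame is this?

frame 66362

Total seconds to the label: (0 × 3600 + 46 × 60 + 5) = 2765.
Frame index = 2765 × 24 + 2 = 66362.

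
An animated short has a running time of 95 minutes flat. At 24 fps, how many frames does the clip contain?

95 min = 5700 s.
Frames = 5700 × 24 = 136800.

136800 frames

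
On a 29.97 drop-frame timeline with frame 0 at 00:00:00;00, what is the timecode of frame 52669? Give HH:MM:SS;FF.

00:29:17;13

Ten DF minutes hold 17982 frames, so frame 52669 lies in block 2 (frames 35964–53945) with 16705 frames into that block.
The block's first minute is 1800 frames and the rest 1798 each; 16705 frames reaches minute 9, so 2 × 18 + 9 × 2 = 54 labels have been skipped so far.
Adding those back, label number 52669 + 54 = 52723 at 30 labels/s is 1757 s + 13 f = 0 h 29 min 17 s frame 13, i.e. 00:29:17;13.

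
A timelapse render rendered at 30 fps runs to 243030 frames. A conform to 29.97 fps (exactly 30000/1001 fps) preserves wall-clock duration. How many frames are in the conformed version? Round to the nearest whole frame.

Frames at target rate = 243030 × (30000/1001) / (30) = 243030000/1001 ≈ 242787.213.
Nearest whole frame: 242787.

242787 frames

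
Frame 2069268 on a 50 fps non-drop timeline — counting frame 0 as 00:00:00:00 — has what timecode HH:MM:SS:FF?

11:29:45:18

2069268 ÷ 50 = 41385 full seconds, remainder 18 frames.
41385 s = 11 h 29 min 45 s.
Timecode: 11:29:45:18.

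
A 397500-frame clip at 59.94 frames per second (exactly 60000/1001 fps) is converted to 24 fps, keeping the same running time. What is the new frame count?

159159 frames

Target frames = source frames × (target rate / source rate) = 397500 × (24)/(60000/1001) = 397500 × 1001/2500 = 159159.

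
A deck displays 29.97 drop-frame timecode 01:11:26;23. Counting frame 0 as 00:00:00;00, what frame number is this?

Complete 10-minute blocks: 7, each 17982 frames → 125874.
Remaining 1 whole minute in the current block: 1800 + 0 × 1798 = 1800 frames.
Within the current minute: 26 × 30 + 23 − 2 = 801 (labels ;00/;01 skipped at this minute). Total = 125874 + 1800 + 801 = 128475.

128475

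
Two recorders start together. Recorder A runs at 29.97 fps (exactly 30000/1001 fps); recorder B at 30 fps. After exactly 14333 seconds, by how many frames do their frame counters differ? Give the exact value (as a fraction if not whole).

A emits 30000/1001 × 14333 = 39090000/91 frames; B emits 30 × 14333 = 429990.
Difference = 39090/91 frames (≈ 429.5604); B is ahead of A.

39090/91 frames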